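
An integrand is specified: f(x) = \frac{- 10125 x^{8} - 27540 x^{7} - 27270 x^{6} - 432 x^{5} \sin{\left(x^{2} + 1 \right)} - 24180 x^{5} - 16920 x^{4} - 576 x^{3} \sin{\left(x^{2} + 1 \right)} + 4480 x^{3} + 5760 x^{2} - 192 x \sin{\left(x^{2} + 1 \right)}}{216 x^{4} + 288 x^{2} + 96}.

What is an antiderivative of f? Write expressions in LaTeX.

An antiderivative is F(x) = - \frac{5 \left(\frac{5 x}{3} - 1\right) \left(\frac{3 x^{2}}{2} + 2 x\right)^{3}}{2 \left(\frac{3 x^{2}}{2} + 1\right)} + \cos{\left(x^{2} + 1 \right)}.

Check any antiderivative F(x) by computing F'(x) and comparing it with f(x).
Check: d/dx[- \frac{5 \left(\frac{5 x}{3} - 1\right) \left(\frac{3 x^{2}}{2} + 2 x\right)^{3}}{2 \left(\frac{3 x^{2}}{2} + 1\right)} + \cos{\left(x^{2} + 1 \right)}] = \frac{- 10125 x^{8} - 27540 x^{7} - 27270 x^{6} - 432 x^{5} \sin{\left(x^{2} + 1 \right)} - 24180 x^{5} - 16920 x^{4} - 576 x^{3} \sin{\left(x^{2} + 1 \right)} + 4480 x^{3} + 5760 x^{2} - 192 x \sin{\left(x^{2} + 1 \right)}}{216 x^{4} + 288 x^{2} + 96} = f(x).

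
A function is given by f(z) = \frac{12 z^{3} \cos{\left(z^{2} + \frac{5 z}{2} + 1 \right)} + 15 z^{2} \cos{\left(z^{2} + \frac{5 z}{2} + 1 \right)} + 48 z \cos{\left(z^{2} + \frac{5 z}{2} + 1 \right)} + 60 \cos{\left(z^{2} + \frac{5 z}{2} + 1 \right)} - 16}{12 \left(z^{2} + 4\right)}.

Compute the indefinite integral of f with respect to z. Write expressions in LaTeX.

F(z) = \frac{\sin{\left(z^{2} + \frac{5 z}{2} + 1 \right)}}{2} - \frac{2 \operatorname{atan}{\left(\frac{z}{2} \right)}}{3} + C

Any candidate F(z) must reproduce f(z) exactly when differentiated.
Check: d/dz[\frac{\sin{\left(z^{2} + \frac{5 z}{2} + 1 \right)}}{2} - \frac{2 \operatorname{atan}{\left(\frac{z}{2} \right)}}{3}] = \frac{12 z^{3} \cos{\left(z^{2} + \frac{5 z}{2} + 1 \right)} + 15 z^{2} \cos{\left(z^{2} + \frac{5 z}{2} + 1 \right)} + 48 z \cos{\left(z^{2} + \frac{5 z}{2} + 1 \right)} + 60 \cos{\left(z^{2} + \frac{5 z}{2} + 1 \right)} - 16}{12 z^{2} + 48}, which equals f(z).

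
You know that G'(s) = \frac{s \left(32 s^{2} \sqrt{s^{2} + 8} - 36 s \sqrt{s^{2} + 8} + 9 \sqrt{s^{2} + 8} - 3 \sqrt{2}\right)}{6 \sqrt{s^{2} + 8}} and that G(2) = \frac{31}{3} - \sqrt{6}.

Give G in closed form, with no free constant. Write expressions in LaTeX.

G(s) = \frac{16 s^{4} - 24 s^{3} + 9 s^{2} - 6 \sqrt{2} \sqrt{s^{2} + 8} + 24}{12}

For G(s) to be correct, d/ds[G] must agree with the stated G'(s) identically.
A general antiderivative is \frac{\left(- 2 s^{2} + \frac{3 s}{2}\right)^{2}}{3} - \sqrt{\frac{s^{2}}{2} + 4} + C.
The condition gives C = \frac{31}{3} - \sqrt{6} - (\frac{25}{3} - \sqrt{6}) = 2.
So G(s) = \frac{16 s^{4} - 24 s^{3} + 9 s^{2} - 6 \sqrt{2} \sqrt{s^{2} + 8} + 24}{12}.
Check: d/ds[\frac{16 s^{4} - 24 s^{3} + 9 s^{2} - 6 \sqrt{2} \sqrt{s^{2} + 8} + 24}{12}] = \frac{32 s^{3} \sqrt{s^{2} + 8} - 36 s^{2} \sqrt{s^{2} + 8} + 9 s \sqrt{s^{2} + 8} - 3 \sqrt{2} s}{6 \sqrt{s^{2} + 8}}, which equals G'(s).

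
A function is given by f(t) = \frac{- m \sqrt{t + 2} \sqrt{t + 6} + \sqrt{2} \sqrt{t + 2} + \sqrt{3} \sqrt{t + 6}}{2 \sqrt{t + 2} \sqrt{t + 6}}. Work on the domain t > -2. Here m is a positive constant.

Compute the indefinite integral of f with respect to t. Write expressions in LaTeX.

F(t) = - \frac{m t - 2 \sqrt{3} \sqrt{t + 2} - 2 \sqrt{2} \sqrt{t + 6}}{2} + C

Since d/dt undoes antidifferentiation here, F'(t) = f(t) is required of F(t).
Check: d/dt[- \frac{m t - 2 \sqrt{3} \sqrt{t + 2} - 2 \sqrt{2} \sqrt{t + 6}}{2}] = \frac{- m \sqrt{t + 2} \sqrt{t + 6} + \sqrt{2} \sqrt{t + 2} + \sqrt{3} \sqrt{t + 6}}{2 \sqrt{t + 2} \sqrt{t + 6}} = f(t).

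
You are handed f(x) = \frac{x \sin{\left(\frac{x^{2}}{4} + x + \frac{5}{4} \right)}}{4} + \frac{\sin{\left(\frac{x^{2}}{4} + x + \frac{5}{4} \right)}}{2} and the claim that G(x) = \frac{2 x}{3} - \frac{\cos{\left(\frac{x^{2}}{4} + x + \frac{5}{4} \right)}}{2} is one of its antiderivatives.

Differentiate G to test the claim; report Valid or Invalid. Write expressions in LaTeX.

d/dx[G] = \frac{x \sin{\left(\frac{x^{2}}{4} + x + \frac{5}{4} \right)}}{4} + \frac{\sin{\left(\frac{x^{2}}{4} + x + \frac{5}{4} \right)}}{2} + \frac{2}{3}
d/dx[G] - f(x) = \frac{2}{3} != 0.

Invalid: d/dx[G] - f = \frac{2}{3}, which is not 0.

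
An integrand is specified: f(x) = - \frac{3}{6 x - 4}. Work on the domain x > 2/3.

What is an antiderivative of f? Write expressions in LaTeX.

An antiderivative is F(x) = - \frac{\log{\left(\frac{3 x}{2} - 1 \right)}}{2}.

Since d/dx undoes antidifferentiation here, F'(x) = f(x) is required of F(x).
Check: d/dx[- \frac{\log{\left(\frac{3 x}{2} - 1 \right)}}{2}] = - \frac{3}{6 x - 4} = f(x).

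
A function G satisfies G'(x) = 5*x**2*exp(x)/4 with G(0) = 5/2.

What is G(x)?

Recognize the product-rule pattern: G'(x) = u'v + uv' with u = 5*x**2/4 - 5*x/2 + 5/2, v = exp(x), so integration by parts undoes it.
A general antiderivative is (5*x**2 - 10*x + 10)*exp(x)/4 + C.
The condition gives C = 5/2 - (5/2) = 0.
So G(x) = 5*x**2*exp(x)/4 - 5*x*exp(x)/2 + 5*exp(x)/2.
Check: d/dx[5*x**2*exp(x)/4 - 5*x*exp(x)/2 + 5*exp(x)/2] = 5*x**2*exp(x)/4 = G'(x).

G(x) = 5*x**2*exp(x)/4 - 5*x*exp(x)/2 + 5*exp(x)/2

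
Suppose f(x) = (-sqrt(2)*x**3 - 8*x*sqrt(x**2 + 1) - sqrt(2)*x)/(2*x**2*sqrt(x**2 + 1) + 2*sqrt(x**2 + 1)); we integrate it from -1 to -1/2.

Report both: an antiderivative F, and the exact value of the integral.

Antiderivative: F(x) = (-sqrt(2)*sqrt(x**2 + 1) - 2*log(x**4 + 2*x**2 + 1))/2; value = -sqrt(10)/4 - log(25/16) + 1 + log(4)

An antiderivative F(x) passes only if d/dx[F] lands on f(x) exactly.
F(x) = (-sqrt(2)*sqrt(x**2 + 1) - 2*log(x**4 + 2*x**2 + 1))/2 is an antiderivative of f.
Check: d/dx[(-sqrt(2)*sqrt(x**2 + 1) - 2*log(x**4 + 2*x**2 + 1))/2] = (-sqrt(2)*x**3 - 8*x*sqrt(x**2 + 1) - sqrt(2)*x)/(2*x**2*sqrt(x**2 + 1) + 2*sqrt(x**2 + 1)) = f(x).
F(-1/2) = -sqrt(10)/4 - log(25/16); F(-1) = -log(4) - 1.
Integral = F(-1/2) - F(-1) = -sqrt(10)/4 - log(25/16) + 1 + log(4).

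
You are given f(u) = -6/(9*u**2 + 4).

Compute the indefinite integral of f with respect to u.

F(u) = -atan(3*u/2) + C

Whatever form F(u) takes, F'(u) = f(u) is non-negotiable.
Check: d/du[-atan(3*u/2)] = -6/(9*u**2 + 4) = f(u).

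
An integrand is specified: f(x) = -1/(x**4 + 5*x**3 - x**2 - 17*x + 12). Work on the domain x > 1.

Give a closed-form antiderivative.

The denominator factors as (x - 1)**2*(x + 3)*(x + 4); partial fractions split f into directly integrable pieces: 1/(25*(x + 4)) - 1/(16*(x + 3)) + 9/(400*(x - 1)) - 1/(20*(x - 1)**2).
Check: d/dx[(9*(x - 1)*log(x - 1) - 25*(x - 1)*log(x + 3) + 16*(x - 1)*log(x + 4) + 20)/(400*(x - 1))] = -1/(x**4 + 5*x**3 - x**2 - 17*x + 12) = f(x).

An antiderivative is F(x) = (9*(x - 1)*log(x - 1) - 25*(x - 1)*log(x + 3) + 16*(x - 1)*log(x + 4) + 20)/(400*(x - 1)).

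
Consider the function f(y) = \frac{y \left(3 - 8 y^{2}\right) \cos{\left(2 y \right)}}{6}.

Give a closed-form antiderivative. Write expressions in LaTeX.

An antiderivative is F(y) = - \frac{2 y^{3} \sin{\left(2 y \right)}}{3} - y^{2} \cos{\left(2 y \right)} + \frac{5 y \sin{\left(2 y \right)}}{4} + \frac{5 \cos{\left(2 y \right)}}{8}.

Whatever form F(y) takes, F'(y) = f(y) is non-negotiable.
Check: d/dy[- \frac{2 y^{3} \sin{\left(2 y \right)}}{3} - y^{2} \cos{\left(2 y \right)} + \frac{5 y \sin{\left(2 y \right)}}{4} + \frac{5 \cos{\left(2 y \right)}}{8}] = - \frac{4 y^{3} \cos{\left(2 y \right)}}{3} + \frac{y \cos{\left(2 y \right)}}{2}, which equals f(y).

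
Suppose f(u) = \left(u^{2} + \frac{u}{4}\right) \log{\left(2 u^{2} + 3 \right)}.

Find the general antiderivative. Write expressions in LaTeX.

F(u) = - \frac{2 u^{3}}{9} - \frac{u^{2}}{8} + u + \left(\frac{u^{3}}{3} + \frac{u^{2}}{8}\right) \log{\left(2 u^{2} + 3 \right)} + \frac{3 \log{\left(u^{2} + \frac{3}{2} \right)}}{16} - \frac{\sqrt{6} \operatorname{atan}{\left(\frac{\sqrt{6} u}{3} \right)}}{2} + C

Since d/du undoes antidifferentiation here, F'(u) = f(u) is required of F(u).
Check: d/du[- \frac{2 u^{3}}{9} - \frac{u^{2}}{8} + u + \left(\frac{u^{3}}{3} + \frac{u^{2}}{8}\right) \log{\left(2 u^{2} + 3 \right)} + \frac{3 \log{\left(u^{2} + \frac{3}{2} \right)}}{16} - \frac{\sqrt{6} \operatorname{atan}{\left(\frac{\sqrt{6} u}{3} \right)}}{2}] = u^{2} \log{\left(2 u^{2} + 3 \right)} + \frac{u \log{\left(2 u^{2} + 3 \right)}}{4}, which equals f(u).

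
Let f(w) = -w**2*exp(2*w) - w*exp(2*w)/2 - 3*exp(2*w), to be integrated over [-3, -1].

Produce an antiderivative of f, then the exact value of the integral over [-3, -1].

Antiderivative: F(w) = (-4*w**2 + 2*w - 13)*exp(2*w)/8; value = -19*exp(-2)/8 + 55*exp(-6)/8

Recognize the product-rule pattern: f = u'v + uv' with u = -w**2/2 + w/4 - 13/8, v = exp(2*w), so integration by parts undoes it.
F(w) = (-4*w**2 + 2*w - 13)*exp(2*w)/8 is an antiderivative of f.
Check: d/dw[(-4*w**2 + 2*w - 13)*exp(2*w)/8] = -w**2*exp(2*w) - w*exp(2*w)/2 - 3*exp(2*w) = f(w).
F(-1) = -19*exp(-2)/8; F(-3) = -55*exp(-6)/8.
Integral = F(-1) - F(-3) = -19*exp(-2)/8 + 55*exp(-6)/8.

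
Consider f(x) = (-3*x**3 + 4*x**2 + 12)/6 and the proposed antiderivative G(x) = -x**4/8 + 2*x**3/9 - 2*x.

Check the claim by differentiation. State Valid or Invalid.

d/dx[G] = -x**3/2 + 2*x**2/3 - 2
d/dx[G] - f(x) = -4 != 0.

Invalid: d/dx[G] - f = -4, which is not 0.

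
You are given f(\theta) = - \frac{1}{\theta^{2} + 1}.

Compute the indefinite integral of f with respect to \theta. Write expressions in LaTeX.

An antiderivative F(\theta) passes only if d/d\theta[F] lands on f(\theta) exactly.
Check: d/d\theta[- \operatorname{atan}{\left(\theta \right)}] = - \frac{1}{\theta^{2} + 1} = f(\theta).

F(\theta) = - \operatorname{atan}{\left(\theta \right)} + C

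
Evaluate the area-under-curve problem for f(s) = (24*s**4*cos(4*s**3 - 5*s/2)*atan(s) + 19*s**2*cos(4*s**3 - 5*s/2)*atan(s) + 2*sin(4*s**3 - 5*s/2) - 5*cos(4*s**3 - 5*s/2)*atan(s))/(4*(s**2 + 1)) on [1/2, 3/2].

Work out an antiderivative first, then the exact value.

Recognize the product-rule pattern: f = u'v + uv' with u = atan(s)/2, v = sin(4*s**3 - 5*s/2), so integration by parts undoes it.
F(s) = sin(4*s**3 - 5*s/2)*atan(s)/2 is an antiderivative of f.
Check: d/ds[sin(4*s**3 - 5*s/2)*atan(s)/2] = (24*s**4*cos(4*s**3 - 5*s/2)*atan(s) + 19*s**2*cos(4*s**3 - 5*s/2)*atan(s) + 2*sin(4*s**3 - 5*s/2) - 5*cos(4*s**3 - 5*s/2)*atan(s))/(4*s**2 + 4), which equals f(s).
F(3/2) = sin(39/4)*atan(3/2)/2; F(1/2) = -sin(3/4)*atan(1/2)/2.
Integral = F(3/2) - F(1/2) = sin(39/4)*atan(3/2)/2 + sin(3/4)*atan(1/2)/2.

Antiderivative: F(s) = sin(4*s**3 - 5*s/2)*atan(s)/2; value = sin(39/4)*atan(3/2)/2 + sin(3/4)*atan(1/2)/2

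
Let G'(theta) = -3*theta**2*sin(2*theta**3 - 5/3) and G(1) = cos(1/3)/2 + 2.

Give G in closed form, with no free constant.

G(theta) = (cos(2*theta**3 - 5/3) + 4)/2

The substitution u = 2*theta**3 - 5/3 works: G'(theta) is exactly (dG/du)*(du/dtheta) for that inner function.
A general antiderivative is cos(2*theta**3 - 5/3)/2 + C.
The condition gives C = cos(1/3)/2 + 2 - (cos(1/3)/2) = 2.
So G(theta) = (cos(2*theta**3 - 5/3) + 4)/2.
Check: d/dtheta[(cos(2*theta**3 - 5/3) + 4)/2] = -3*theta**2*sin(2*theta**3 - 5/3) = G'(theta).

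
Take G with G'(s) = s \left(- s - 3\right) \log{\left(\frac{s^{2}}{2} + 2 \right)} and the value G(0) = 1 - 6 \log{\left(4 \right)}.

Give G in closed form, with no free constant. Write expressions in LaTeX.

A first test for any G(s): its s-derivative must equal the given G'(s).
A general antiderivative is \frac{2 s^{3}}{9} + \frac{3 s^{2}}{2} - \frac{8 s}{3} + \left(- \frac{s^{3}}{3} - \frac{3 s^{2}}{2}\right) \log{\left(\frac{s^{2}}{2} + 2 \right)} - 6 \log{\left(s^{2} + 4 \right)} + \frac{16 \operatorname{atan}{\left(\frac{s}{2} \right)}}{3} + C.
The condition gives C = 1 - 6 \log{\left(4 \right)} - (- 6 \log{\left(4 \right)}) = 1.
So G(s) = - \frac{s^{3} \log{\left(\frac{s^{2}}{2} + 2 \right)}}{3} + \frac{2 s^{3}}{9} - \frac{3 s^{2} \log{\left(\frac{s^{2}}{2} + 2 \right)}}{2} + \frac{3 s^{2}}{2} - \frac{8 s}{3} - 6 \log{\left(s^{2} + 4 \right)} + \frac{16 \operatorname{atan}{\left(\frac{s}{2} \right)}}{3} + 1.
Check: d/ds[- \frac{s^{3} \log{\left(\frac{s^{2}}{2} + 2 \right)}}{3} + \frac{2 s^{3}}{9} - \frac{3 s^{2} \log{\left(\frac{s^{2}}{2} + 2 \right)}}{2} + \frac{3 s^{2}}{2} - \frac{8 s}{3} - 6 \log{\left(s^{2} + 4 \right)} + \frac{16 \operatorname{atan}{\left(\frac{s}{2} \right)}}{3} + 1] = - s^{2} \log{\left(\frac{s^{2}}{2} + 2 \right)} - 3 s \log{\left(\frac{s^{2}}{2} + 2 \right)}, which equals G'(s).

G(s) = - \frac{s^{3} \log{\left(\frac{s^{2}}{2} + 2 \right)}}{3} + \frac{2 s^{3}}{9} - \frac{3 s^{2} \log{\left(\frac{s^{2}}{2} + 2 \right)}}{2} + \frac{3 s^{2}}{2} - \frac{8 s}{3} - 6 \log{\left(s^{2} + 4 \right)} + \frac{16 \operatorname{atan}{\left(\frac{s}{2} \right)}}{3} + 1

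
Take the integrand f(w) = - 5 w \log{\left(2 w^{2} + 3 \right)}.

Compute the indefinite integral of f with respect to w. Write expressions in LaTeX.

Recover f(w) by differentiating a candidate F(w); any mismatch rules it out.
Check: d/dw[\frac{5 \left(- 2 w^{2} \log{\left(2 w^{2} + 3 \right)} + 2 w^{2} - 3 \log{\left(2 w^{2} + 3 \right)}\right)}{4}] = - 5 w \log{\left(2 w^{2} + 3 \right)} = f(w).

F(w) = \frac{5 \left(- 2 w^{2} \log{\left(2 w^{2} + 3 \right)} + 2 w^{2} - 3 \log{\left(2 w^{2} + 3 \right)}\right)}{4} + C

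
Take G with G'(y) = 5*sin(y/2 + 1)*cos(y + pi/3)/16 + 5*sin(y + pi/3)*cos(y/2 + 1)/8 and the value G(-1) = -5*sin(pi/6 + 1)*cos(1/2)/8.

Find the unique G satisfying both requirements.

Recognize the product-rule pattern: G'(y) = u'v + uv' with u = -5*cos(y/2 + 1)/8, v = cos(y + pi/3), so integration by parts undoes it.
A general antiderivative is -5*cos(y/2 + 1)*cos(y + pi/3)/8 + C.
The condition gives C = -5*sin(pi/6 + 1)*cos(1/2)/8 - (-5*sin(pi/6 + 1)*cos(1/2)/8) = 0.
So G(y) = -5*cos(y/2 + 1)*cos(y + pi/3)/8.
Check: d/dy[-5*cos(y/2 + 1)*cos(y + pi/3)/8] = 5*sin(y/2 + 1)*cos(y + pi/3)/16 + 5*sin(y + pi/3)*cos(y/2 + 1)/8 = G'(y).

G(y) = -5*cos(y/2 + 1)*cos(y + pi/3)/8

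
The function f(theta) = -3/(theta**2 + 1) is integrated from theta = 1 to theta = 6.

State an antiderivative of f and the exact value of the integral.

A candidate is checked by its d/dtheta: the result must match f(theta).
F(theta) = -3*atan(theta) is an antiderivative of f.
Check: d/dtheta[-3*atan(theta)] = -3/(theta**2 + 1) = f(theta).
F(6) = -3*atan(6); F(1) = -3*pi/4.
Integral = F(6) - F(1) = -3*atan(6) + 3*pi/4.

Antiderivative: F(theta) = -3*atan(theta); value = -3*atan(6) + 3*pi/4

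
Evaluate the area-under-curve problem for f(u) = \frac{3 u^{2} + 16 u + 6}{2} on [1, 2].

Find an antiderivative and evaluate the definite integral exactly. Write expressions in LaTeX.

Check any antiderivative F(u) by computing F'(u) and comparing it with f(u).
F(u) = \frac{u^{3}}{2} + 4 u^{2} + 3 u is an antiderivative of f.
Check: d/du[\frac{u^{3}}{2} + 4 u^{2} + 3 u] = \frac{3 u^{2}}{2} + 8 u + 3, which equals f(u).
F(2) = 26; F(1) = \frac{15}{2}.
Integral = F(2) - F(1) = \frac{37}{2}.

Antiderivative: F(u) = \frac{u^{3}}{2} + 4 u^{2} + 3 u; value = \frac{37}{2}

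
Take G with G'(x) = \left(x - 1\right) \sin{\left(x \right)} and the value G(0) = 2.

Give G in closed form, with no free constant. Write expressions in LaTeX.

A first test for any G(x): its x-derivative must equal the given G'(x).
A general antiderivative is - x \cos{\left(x \right)} + \sin{\left(x \right)} + \cos{\left(x \right)} + C.
The condition gives C = 2 - (1) = 1.
So G(x) = - x \cos{\left(x \right)} + \sin{\left(x \right)} + \cos{\left(x \right)} + 1.
Check: d/dx[- x \cos{\left(x \right)} + \sin{\left(x \right)} + \cos{\left(x \right)} + 1] = x \sin{\left(x \right)} - \sin{\left(x \right)}, which equals G'(x).

G(x) = - x \cos{\left(x \right)} + \sin{\left(x \right)} + \cos{\left(x \right)} + 1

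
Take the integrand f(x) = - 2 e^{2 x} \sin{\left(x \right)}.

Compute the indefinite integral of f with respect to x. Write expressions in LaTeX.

F(x) = - \frac{4 e^{2 x} \sin{\left(x \right)}}{5} + \frac{2 e^{2 x} \cos{\left(x \right)}}{5} + C

Check any antiderivative F(x) by computing F'(x) and comparing it with f(x).
Check: d/dx[- \frac{4 e^{2 x} \sin{\left(x \right)}}{5} + \frac{2 e^{2 x} \cos{\left(x \right)}}{5}] = - 2 e^{2 x} \sin{\left(x \right)} = f(x).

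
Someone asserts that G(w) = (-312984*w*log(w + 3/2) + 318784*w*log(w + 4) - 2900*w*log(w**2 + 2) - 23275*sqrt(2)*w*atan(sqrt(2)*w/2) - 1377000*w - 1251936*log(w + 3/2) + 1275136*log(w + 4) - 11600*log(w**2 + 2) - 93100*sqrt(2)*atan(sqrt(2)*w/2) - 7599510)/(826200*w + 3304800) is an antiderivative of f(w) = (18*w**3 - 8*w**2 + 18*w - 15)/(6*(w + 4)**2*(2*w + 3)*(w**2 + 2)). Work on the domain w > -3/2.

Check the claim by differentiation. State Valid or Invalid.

d/dw[G] = (18*w**3 - 8*w**2 + 18*w - 15)/(12*w**5 + 114*w**4 + 360*w**3 + 516*w**2 + 672*w + 576)
This equals f(w) exactly, so the claim holds.

Valid. The derivative of G reproduces f.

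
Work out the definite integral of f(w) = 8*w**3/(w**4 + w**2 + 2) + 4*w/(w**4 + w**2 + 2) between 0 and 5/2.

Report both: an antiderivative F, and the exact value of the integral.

Antiderivative: F(w) = 2*log(w**4/2 + w**2/2 + 1); value = 2*log(757/32)

f matches the chain-rule pattern g'(h)*h' with inner function h(w) = w**4/2 + w**2/2 + 1; substituting u = h(w) collapses the integral.
F(w) = 2*log(w**4/2 + w**2/2 + 1) is an antiderivative of f.
Check: d/dw[2*log(w**4/2 + w**2/2 + 1)] = (8*w**3 + 4*w)/(w**4 + w**2 + 2), which equals f(w).
F(5/2) = 2*log(757/32); F(0) = 0.
Integral = F(5/2) - F(0) = 2*log(757/32).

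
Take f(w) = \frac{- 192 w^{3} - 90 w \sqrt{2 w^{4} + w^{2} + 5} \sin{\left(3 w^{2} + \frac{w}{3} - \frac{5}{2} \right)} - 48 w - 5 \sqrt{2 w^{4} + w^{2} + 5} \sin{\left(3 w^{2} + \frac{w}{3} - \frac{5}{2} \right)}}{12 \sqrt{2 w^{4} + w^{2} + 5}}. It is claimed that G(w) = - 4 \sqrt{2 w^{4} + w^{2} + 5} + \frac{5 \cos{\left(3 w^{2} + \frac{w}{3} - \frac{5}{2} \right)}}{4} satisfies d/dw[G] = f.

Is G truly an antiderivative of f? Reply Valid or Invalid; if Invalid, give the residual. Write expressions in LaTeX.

d/dw[G] = \frac{- 192 w^{3} - 90 w \sqrt{2 w^{4} + w^{2} + 5} \sin{\left(3 w^{2} + \frac{w}{3} - \frac{5}{2} \right)} - 48 w - 5 \sqrt{2 w^{4} + w^{2} + 5} \sin{\left(3 w^{2} + \frac{w}{3} - \frac{5}{2} \right)}}{12 \sqrt{2 w^{4} + w^{2} + 5}}
This equals f(w) exactly, so the claim holds.

Valid. The derivative of G reproduces f.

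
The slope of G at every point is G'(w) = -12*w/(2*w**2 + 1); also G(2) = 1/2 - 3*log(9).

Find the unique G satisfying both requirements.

G(w) = 1/2 - 3*log(2*w**2 + 1)

The substitution u = 2*w**2 + 1 works: G'(w) is exactly (dG/du)*(du/dw) for that inner function.
A general antiderivative is -3*log(2*w**2 + 1) + C.
The condition gives C = 1/2 - 3*log(9) - (-3*log(9)) = 1/2.
So G(w) = 1/2 - 3*log(2*w**2 + 1).
Check: d/dw[1/2 - 3*log(2*w**2 + 1)] = -12*w/(2*w**2 + 1) = G'(w).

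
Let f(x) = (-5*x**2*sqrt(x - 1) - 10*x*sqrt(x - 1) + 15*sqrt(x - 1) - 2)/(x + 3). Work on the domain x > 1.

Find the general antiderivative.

F(x) = 2*(-(x - 1)**(5/2) - log(x/2 + 3/2)) + C

Whatever form F(x) takes, F'(x) = f(x) is non-negotiable.
Check: d/dx[2*(-(x - 1)**(5/2) - log(x/2 + 3/2))] = (-5*x**2*sqrt(x - 1) - 10*x*sqrt(x - 1) + 15*sqrt(x - 1) - 2)/(x + 3) = f(x).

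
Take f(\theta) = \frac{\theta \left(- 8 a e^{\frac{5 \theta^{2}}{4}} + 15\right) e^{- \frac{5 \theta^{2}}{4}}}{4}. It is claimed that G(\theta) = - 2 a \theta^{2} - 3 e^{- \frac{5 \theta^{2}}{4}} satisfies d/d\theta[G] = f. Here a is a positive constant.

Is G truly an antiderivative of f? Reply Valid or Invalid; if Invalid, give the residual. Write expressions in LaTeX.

d/d\theta[G] = \frac{\left(- 8 a \theta e^{\frac{5 \theta^{2}}{4}} + 15 \theta\right) e^{- \frac{5 \theta^{2}}{4}}}{2}
d/d\theta[G] - f(\theta) = \frac{\left(- 8 a \theta e^{\frac{5 \theta^{2}}{4}} + 15 \theta\right) e^{- \frac{5 \theta^{2}}{4}}}{4} != 0.

Invalid: d/d\theta[G] - f = \frac{\left(- 8 a \theta e^{\frac{5 \theta^{2}}{4}} + 15 \theta\right) e^{- \frac{5 \theta^{2}}{4}}}{4}, which is not 0.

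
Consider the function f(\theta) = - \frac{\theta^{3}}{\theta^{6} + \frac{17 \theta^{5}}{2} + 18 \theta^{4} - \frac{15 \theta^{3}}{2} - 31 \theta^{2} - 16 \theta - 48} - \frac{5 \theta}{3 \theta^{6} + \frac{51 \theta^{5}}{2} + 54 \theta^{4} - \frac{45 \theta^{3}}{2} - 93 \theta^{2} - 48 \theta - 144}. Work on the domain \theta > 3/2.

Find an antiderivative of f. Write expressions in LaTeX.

An antiderivative is F(\theta) = \frac{- 814980 \theta \log{\left(\theta - \frac{3}{2} \right)} - 7728149 \theta \log{\left(\theta + 2 \right)} + 8109465 \theta \log{\left(\theta + 4 \right)} + 216832 \theta \log{\left(\theta^{2} + 1 \right)} + 166012 \theta \operatorname{atan}{\left(\theta \right)} - 3259920 \log{\left(\theta - \frac{3}{2} \right)} - 30912596 \log{\left(\theta + 2 \right)} + 32437860 \log{\left(\theta + 4 \right)} + 867328 \log{\left(\theta^{2} + 1 \right)} + 664048 \operatorname{atan}{\left(\theta \right)} - 18038020}{47732685 \theta + 190930740}.

The denominator factors as 3 \left(\theta + 2\right) \left(\theta + 4\right)^{2} \left(2 \theta - 3\right) \left(\theta^{2} + 1\right); partial fractions split f into directly integrable pieces: \frac{4 \left(128 \theta + 49\right)}{56355 \left(\theta^{2} + 1\right)} - \frac{376}{11011 \left(2 \theta - 3\right)} + \frac{5941}{34969 \left(\theta + 4\right)} + \frac{212}{561 \left(\theta + 4\right)^{2}} - \frac{17}{105 \left(\theta + 2\right)}.
Check: d/d\theta[\frac{- 814980 \theta \log{\left(\theta - \frac{3}{2} \right)} - 7728149 \theta \log{\left(\theta + 2 \right)} + 8109465 \theta \log{\left(\theta + 4 \right)} + 216832 \theta \log{\left(\theta^{2} + 1 \right)} + 166012 \theta \operatorname{atan}{\left(\theta \right)} - 3259920 \log{\left(\theta - \frac{3}{2} \right)} - 30912596 \log{\left(\theta + 2 \right)} + 32437860 \log{\left(\theta + 4 \right)} + 867328 \log{\left(\theta^{2} + 1 \right)} + 664048 \operatorname{atan}{\left(\theta \right)} - 18038020}{47732685 \theta + 190930740}] = \frac{- 6 \theta^{3} - 10 \theta}{6 \theta^{6} + 51 \theta^{5} + 108 \theta^{4} - 45 \theta^{3} - 186 \theta^{2} - 96 \theta - 288}, which equals f(\theta).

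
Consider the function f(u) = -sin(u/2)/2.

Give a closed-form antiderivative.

Whatever form F(u) takes, F'(u) = f(u) is non-negotiable.
Check: d/du[cos(u/2)] = -sin(u/2)/2 = f(u).

An antiderivative is F(u) = cos(u/2).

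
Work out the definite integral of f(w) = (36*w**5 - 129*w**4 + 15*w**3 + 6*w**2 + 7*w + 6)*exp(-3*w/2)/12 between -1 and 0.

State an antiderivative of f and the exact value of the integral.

f has the shape u'v + uv' for u = -2*w**5 + w**4/2 + w**3/2 + 2*w**2/3 + w/2 and v = exp(-3*w/2) — it is the derivative of the product u*v.
F(w) = w*(-12*w**4 + 3*w**3 + 3*w**2 + 4*w + 3)*exp(-3*w/2)/6 is an antiderivative of f.
Check: d/dw[w*(-12*w**4 + 3*w**3 + 3*w**2 + 4*w + 3)*exp(-3*w/2)/6] = (36*w**5 - 129*w**4 + 15*w**3 + 6*w**2 + 7*w + 6)*exp(-3*w/2)/12 = f(w).
F(0) = 0; F(-1) = 13*exp(3/2)/6.
Integral = F(0) - F(-1) = -13*exp(3/2)/6.

Antiderivative: F(w) = w*(-12*w**4 + 3*w**3 + 3*w**2 + 4*w + 3)*exp(-3*w/2)/6; value = -13*exp(3/2)/6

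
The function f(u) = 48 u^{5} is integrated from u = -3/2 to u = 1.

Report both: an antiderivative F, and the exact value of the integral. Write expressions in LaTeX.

Antiderivative: F(u) = 8 u^{6}; value = - \frac{665}{8}

For F(u) to be correct the identity F'(u) - f(u) = 0 must hold.
F(u) = 8 u^{6} is an antiderivative of f.
Check: d/du[8 u^{6}] = 48 u^{5} = f(u).
F(1) = 8; F(-3/2) = \frac{729}{8}.
Integral = F(1) - F(-3/2) = - \frac{665}{8}.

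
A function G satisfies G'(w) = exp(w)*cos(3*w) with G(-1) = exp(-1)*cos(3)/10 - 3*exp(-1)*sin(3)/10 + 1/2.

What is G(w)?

G(w) = (3*exp(w)*sin(3*w) + exp(w)*cos(3*w) + 5)/10

Any candidate G(w) must reproduce the stated G'(w) exactly.
A general antiderivative is 3*exp(w)*sin(3*w)/10 + exp(w)*cos(3*w)/10 + C.
The condition gives C = exp(-1)*cos(3)/10 - 3*exp(-1)*sin(3)/10 + 1/2 - (exp(-1)*cos(3)/10 - 3*exp(-1)*sin(3)/10) = 1/2.
So G(w) = (3*exp(w)*sin(3*w) + exp(w)*cos(3*w) + 5)/10.
Check: d/dw[(3*exp(w)*sin(3*w) + exp(w)*cos(3*w) + 5)/10] = exp(w)*cos(3*w) = G'(w).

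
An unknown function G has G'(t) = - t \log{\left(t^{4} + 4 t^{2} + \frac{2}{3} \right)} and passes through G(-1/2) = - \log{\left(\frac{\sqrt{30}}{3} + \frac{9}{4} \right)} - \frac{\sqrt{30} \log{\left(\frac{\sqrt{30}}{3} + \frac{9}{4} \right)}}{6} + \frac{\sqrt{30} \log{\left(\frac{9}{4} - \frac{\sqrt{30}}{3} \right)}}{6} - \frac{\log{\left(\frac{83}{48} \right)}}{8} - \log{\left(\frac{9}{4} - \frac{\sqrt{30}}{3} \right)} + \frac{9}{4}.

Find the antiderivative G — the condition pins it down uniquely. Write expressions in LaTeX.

A first test for any G(t): its t-derivative must equal the given G'(t).
A general antiderivative is - \frac{t^{2} \log{\left(t^{4} + 4 t^{2} + \frac{2}{3} \right)}}{2} + t^{2} + \left(-1 + \frac{\sqrt{30}}{6}\right) \log{\left(t^{2} - \frac{\sqrt{30}}{3} + 2 \right)} + \left(-1 - \frac{\sqrt{30}}{6}\right) \log{\left(t^{2} + \frac{\sqrt{30}}{3} + 2 \right)} + C.
The condition gives C = - \log{\left(\frac{\sqrt{30}}{3} + \frac{9}{4} \right)} - \frac{\sqrt{30} \log{\left(\frac{\sqrt{30}}{3} + \frac{9}{4} \right)}}{6} + \frac{\sqrt{30} \log{\left(\frac{9}{4} - \frac{\sqrt{30}}{3} \right)}}{6} - \frac{\log{\left(\frac{83}{48} \right)}}{8} - \log{\left(\frac{9}{4} - \frac{\sqrt{30}}{3} \right)} + \frac{9}{4} - (- \log{\left(\frac{\sqrt{30}}{3} + \frac{9}{4} \right)} - \frac{\sqrt{30} \log{\left(\frac{\sqrt{30}}{3} + \frac{9}{4} \right)}}{6} + \frac{\sqrt{30} \log{\left(\frac{9}{4} - \frac{\sqrt{30}}{3} \right)}}{6} - \frac{\log{\left(\frac{83}{48} \right)}}{8} + \frac{1}{4} - \log{\left(\frac{9}{4} - \frac{\sqrt{30}}{3} \right)}) = 2.
So G(t) = - \frac{3 t^{2} \log{\left(t^{4} + 4 t^{2} + \frac{2}{3} \right)} - 6 t^{2} - \sqrt{30} \log{\left(t^{2} - \frac{\sqrt{30}}{3} + 2 \right)} + 6 \log{\left(t^{2} - \frac{\sqrt{30}}{3} + 2 \right)} + \sqrt{30} \log{\left(t^{2} + \frac{\sqrt{30}}{3} + 2 \right)} + 6 \log{\left(t^{2} + \frac{\sqrt{30}}{3} + 2 \right)} - 12}{6}.
Check: d/dt[- \frac{3 t^{2} \log{\left(t^{4} + 4 t^{2} + \frac{2}{3} \right)} - 6 t^{2} - \sqrt{30} \log{\left(t^{2} - \frac{\sqrt{30}}{3} + 2 \right)} + 6 \log{\left(t^{2} - \frac{\sqrt{30}}{3} + 2 \right)} + \sqrt{30} \log{\left(t^{2} + \frac{\sqrt{30}}{3} + 2 \right)} + 6 \log{\left(t^{2} + \frac{\sqrt{30}}{3} + 2 \right)} - 12}{6}] = - t \log{\left(t^{4} + 4 t^{2} + \frac{2}{3} \right)} = G'(t).

G(t) = - \frac{3 t^{2} \log{\left(t^{4} + 4 t^{2} + \frac{2}{3} \right)} - 6 t^{2} - \sqrt{30} \log{\left(t^{2} - \frac{\sqrt{30}}{3} + 2 \right)} + 6 \log{\left(t^{2} - \frac{\sqrt{30}}{3} + 2 \right)} + \sqrt{30} \log{\left(t^{2} + \frac{\sqrt{30}}{3} + 2 \right)} + 6 \log{\left(t^{2} + \frac{\sqrt{30}}{3} + 2 \right)} - 12}{6}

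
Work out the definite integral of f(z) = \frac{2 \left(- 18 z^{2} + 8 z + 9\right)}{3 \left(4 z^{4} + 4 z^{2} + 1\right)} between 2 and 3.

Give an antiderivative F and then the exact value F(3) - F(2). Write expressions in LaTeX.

Antiderivative: F(z) = \frac{2 \left(9 z - 2\right)}{3 \left(2 z^{2} + 1\right)}; value = - \frac{158}{513}

f has the shape u'v + uv' for u = \frac{1}{z^{2} + \frac{1}{2}} and v = 3 z - \frac{2}{3} — it is the derivative of the product u*v.
F(z) = \frac{2 \left(9 z - 2\right)}{3 \left(2 z^{2} + 1\right)} is an antiderivative of f.
Check: d/dz[\frac{2 \left(9 z - 2\right)}{3 \left(2 z^{2} + 1\right)}] = \frac{- 36 z^{2} + 16 z + 18}{12 z^{4} + 12 z^{2} + 3}, which equals f(z).
F(3) = \frac{50}{57}; F(2) = \frac{32}{27}.
Integral = F(3) - F(2) = - \frac{158}{513}.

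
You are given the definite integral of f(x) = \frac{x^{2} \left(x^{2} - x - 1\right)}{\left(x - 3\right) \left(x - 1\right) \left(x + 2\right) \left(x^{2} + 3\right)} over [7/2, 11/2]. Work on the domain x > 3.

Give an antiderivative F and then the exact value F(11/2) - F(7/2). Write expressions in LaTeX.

Antiderivative: F(x) = \frac{63 \log{\left(x - 3 \right)} + 7 \log{\left(x - 1 \right)} + 32 \log{\left(x + 2 \right)} + 33 \log{\left(x^{2} + 3 \right)} + 12 \sqrt{3} \operatorname{atan}{\left(\frac{\sqrt{3} x}{3} \right)}}{168}; value = - \frac{11 \log{\left(\frac{61}{4} \right)}}{56} - \frac{4 \log{\left(\frac{11}{2} \right)}}{21} - \frac{\sqrt{3} \operatorname{atan}{\left(\frac{7 \sqrt{3}}{6} \right)}}{14} + \frac{\log{\left(\frac{9}{2} \right)}}{24} + \frac{\sqrt{3} \operatorname{atan}{\left(\frac{11 \sqrt{3}}{6} \right)}}{14} + \frac{3 \log{\left(2 \right)}}{8} + \frac{\log{\left(\frac{5}{2} \right)}}{3} + \frac{4 \log{\left(\frac{15}{2} \right)}}{21} + \frac{11 \log{\left(\frac{133}{4} \right)}}{56}

The denominator factors as \left(x - 3\right) \left(x - 1\right) \left(x + 2\right) \left(x^{2} + 3\right); partial fractions split f into directly integrable pieces: \frac{11 x + 6}{28 \left(x^{2} + 3\right)} + \frac{4}{21 \left(x + 2\right)} + \frac{1}{24 \left(x - 1\right)} + \frac{3}{8 \left(x - 3\right)}.
F(x) = \frac{63 \log{\left(x - 3 \right)} + 7 \log{\left(x - 1 \right)} + 32 \log{\left(x + 2 \right)} + 33 \log{\left(x^{2} + 3 \right)} + 12 \sqrt{3} \operatorname{atan}{\left(\frac{\sqrt{3} x}{3} \right)}}{168} is an antiderivative of f.
Check: d/dx[\frac{63 \log{\left(x - 3 \right)} + 7 \log{\left(x - 1 \right)} + 32 \log{\left(x + 2 \right)} + 33 \log{\left(x^{2} + 3 \right)} + 12 \sqrt{3} \operatorname{atan}{\left(\frac{\sqrt{3} x}{3} \right)}}{168}] = \frac{x^{4} - x^{3} - x^{2}}{x^{5} - 2 x^{4} - 2 x^{3} - 15 x + 18}, which equals f(x).
F(11/2) = \frac{\log{\left(\frac{9}{2} \right)}}{24} + \frac{\sqrt{3} \operatorname{atan}{\left(\frac{11 \sqrt{3}}{6} \right)}}{14} + \frac{3 \log{\left(\frac{5}{2} \right)}}{8} + \frac{4 \log{\left(\frac{15}{2} \right)}}{21} + \frac{11 \log{\left(\frac{133}{4} \right)}}{56}; F(7/2) = - \frac{3 \log{\left(2 \right)}}{8} + \frac{\log{\left(\frac{5}{2} \right)}}{24} + \frac{\sqrt{3} \operatorname{atan}{\left(\frac{7 \sqrt{3}}{6} \right)}}{14} + \frac{4 \log{\left(\frac{11}{2} \right)}}{21} + \frac{11 \log{\left(\frac{61}{4} \right)}}{56}.
Integral = F(11/2) - F(7/2) = - \frac{11 \log{\left(\frac{61}{4} \right)}}{56} - \frac{4 \log{\left(\frac{11}{2} \right)}}{21} - \frac{\sqrt{3} \operatorname{atan}{\left(\frac{7 \sqrt{3}}{6} \right)}}{14} + \frac{\log{\left(\frac{9}{2} \right)}}{24} + \frac{\sqrt{3} \operatorname{atan}{\left(\frac{11 \sqrt{3}}{6} \right)}}{14} + \frac{3 \log{\left(2 \right)}}{8} + \frac{\log{\left(\frac{5}{2} \right)}}{3} + \frac{4 \log{\left(\frac{15}{2} \right)}}{21} + \frac{11 \log{\left(\frac{133}{4} \right)}}{56}.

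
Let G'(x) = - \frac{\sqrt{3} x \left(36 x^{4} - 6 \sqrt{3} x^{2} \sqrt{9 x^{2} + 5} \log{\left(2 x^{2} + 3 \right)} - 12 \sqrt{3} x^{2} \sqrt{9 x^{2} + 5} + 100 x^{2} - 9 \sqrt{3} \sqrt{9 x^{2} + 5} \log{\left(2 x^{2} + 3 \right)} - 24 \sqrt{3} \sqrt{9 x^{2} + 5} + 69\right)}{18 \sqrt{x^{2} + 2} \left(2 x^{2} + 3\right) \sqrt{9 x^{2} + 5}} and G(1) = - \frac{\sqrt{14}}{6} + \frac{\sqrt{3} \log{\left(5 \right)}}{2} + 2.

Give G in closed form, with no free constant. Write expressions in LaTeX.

G(x) = \frac{\sqrt{3} \left(- \sqrt{x^{2} + 2} \sqrt{9 x^{2} + 5} + 3 \sqrt{3} \sqrt{x^{2} + 2} \log{\left(2 x^{2} + 3 \right)} + 12 \sqrt{3}\right)}{18}

Recognize the product-rule pattern: G'(x) = u'v + uv' with u = - \frac{\sqrt{x^{2} + 2}}{2}, v = \frac{\sqrt{3 x^{2} + \frac{5}{3}}}{3} - \log{\left(2 x^{2} + 3 \right)}, so integration by parts undoes it.
A general antiderivative is - \frac{\sqrt{x^{2} + 2} \left(\frac{\sqrt{3 x^{2} + \frac{5}{3}}}{3} - \log{\left(2 x^{2} + 3 \right)}\right)}{2} + C.
The condition gives C = - \frac{\sqrt{14}}{6} + \frac{\sqrt{3} \log{\left(5 \right)}}{2} + 2 - (- \frac{\sqrt{14}}{6} + \frac{\sqrt{3} \log{\left(5 \right)}}{2}) = 2.
So G(x) = \frac{\sqrt{3} \left(- \sqrt{x^{2} + 2} \sqrt{9 x^{2} + 5} + 3 \sqrt{3} \sqrt{x^{2} + 2} \log{\left(2 x^{2} + 3 \right)} + 12 \sqrt{3}\right)}{18}.
Check: d/dx[\frac{\sqrt{3} \left(- \sqrt{x^{2} + 2} \sqrt{9 x^{2} + 5} + 3 \sqrt{3} \sqrt{x^{2} + 2} \log{\left(2 x^{2} + 3 \right)} + 12 \sqrt{3}\right)}{18}] = \frac{- 36 \sqrt{3} x^{5} + 18 x^{3} \sqrt{9 x^{2} + 5} \log{\left(2 x^{2} + 3 \right)} + 36 x^{3} \sqrt{9 x^{2} + 5} - 100 \sqrt{3} x^{3} + 27 x \sqrt{9 x^{2} + 5} \log{\left(2 x^{2} + 3 \right)} + 72 x \sqrt{9 x^{2} + 5} - 69 \sqrt{3} x}{36 x^{2} \sqrt{x^{2} + 2} \sqrt{9 x^{2} + 5} + 54 \sqrt{x^{2} + 2} \sqrt{9 x^{2} + 5}}, which equals G'(x).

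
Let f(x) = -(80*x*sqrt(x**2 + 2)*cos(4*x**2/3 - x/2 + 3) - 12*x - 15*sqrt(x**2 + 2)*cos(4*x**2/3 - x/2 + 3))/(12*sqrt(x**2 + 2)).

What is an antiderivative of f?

Differentiate the proposed F(x) back; it has to land on f(x) exactly.
Check: d/dx[(2*sqrt(x**2 + 2) - 5*sin(4*x**2/3 - x/2 + 3))/2] = (-80*x*sqrt(x**2 + 2)*cos(4*x**2/3 - x/2 + 3) + 12*x + 15*sqrt(x**2 + 2)*cos(4*x**2/3 - x/2 + 3))/(12*sqrt(x**2 + 2)), which equals f(x).

An antiderivative is F(x) = (2*sqrt(x**2 + 2) - 5*sin(4*x**2/3 - x/2 + 3))/2.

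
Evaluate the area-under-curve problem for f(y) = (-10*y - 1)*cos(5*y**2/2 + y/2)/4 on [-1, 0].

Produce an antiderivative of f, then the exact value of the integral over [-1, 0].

The substitution u = 5*y**2/2 + y/2 works: f is exactly (dF/du)*(du/dy) for that inner function.
F(y) = -sin(5*y**2/2 + y/2)/2 is an antiderivative of f.
Check: d/dy[-sin(5*y**2/2 + y/2)/2] = -5*y*cos(5*y**2/2 + y/2)/2 - cos(5*y**2/2 + y/2)/4, which equals f(y).
F(0) = 0; F(-1) = -sin(2)/2.
Integral = F(0) - F(-1) = sin(2)/2.

Antiderivative: F(y) = -sin(5*y**2/2 + y/2)/2; value = sin(2)/2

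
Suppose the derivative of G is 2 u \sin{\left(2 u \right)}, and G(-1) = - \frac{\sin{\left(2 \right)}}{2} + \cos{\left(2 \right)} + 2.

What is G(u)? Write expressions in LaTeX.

G(u) = - u \cos{\left(2 u \right)} + \frac{\sin{\left(2 u \right)}}{2} + 2

For G(u) to be correct, d/du[G] must agree with the stated G'(u) identically.
A general antiderivative is - u \cos{\left(2 u \right)} + \frac{\sin{\left(2 u \right)}}{2} + C.
The condition gives C = - \frac{\sin{\left(2 \right)}}{2} + \cos{\left(2 \right)} + 2 - (- \frac{\sin{\left(2 \right)}}{2} + \cos{\left(2 \right)}) = 2.
So G(u) = - u \cos{\left(2 u \right)} + \frac{\sin{\left(2 u \right)}}{2} + 2.
Check: d/du[- u \cos{\left(2 u \right)} + \frac{\sin{\left(2 u \right)}}{2} + 2] = 2 u \sin{\left(2 u \right)} = G'(u).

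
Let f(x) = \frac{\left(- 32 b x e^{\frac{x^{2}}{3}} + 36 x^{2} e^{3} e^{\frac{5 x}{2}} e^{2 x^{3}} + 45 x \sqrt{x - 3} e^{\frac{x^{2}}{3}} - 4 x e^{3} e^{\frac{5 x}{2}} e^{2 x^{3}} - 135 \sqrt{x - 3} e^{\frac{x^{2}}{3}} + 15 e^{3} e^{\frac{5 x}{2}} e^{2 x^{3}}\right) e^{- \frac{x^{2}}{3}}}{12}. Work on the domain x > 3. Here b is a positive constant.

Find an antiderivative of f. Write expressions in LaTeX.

An antiderivative is F(x) = \frac{- 8 b x^{2} + 9 \left(x - 3\right)^{\frac{5}{2}} + 3 e^{2 x^{3} - \frac{x^{2}}{3} + \frac{5 x}{2} + 3}}{6}.

A candidate is checked by its d/dx: the result must match f(x).
Check: d/dx[\frac{- 8 b x^{2} + 9 \left(x - 3\right)^{\frac{5}{2}} + 3 e^{2 x^{3} - \frac{x^{2}}{3} + \frac{5 x}{2} + 3}}{6}] = - \frac{8 b x}{3} + 3 x^{2} e^{3} e^{\frac{5 x}{2}} e^{- \frac{x^{2}}{3}} e^{2 x^{3}} + \frac{15 x \sqrt{x - 3}}{4} - \frac{x e^{3} e^{\frac{5 x}{2}} e^{- \frac{x^{2}}{3}} e^{2 x^{3}}}{3} - \frac{45 \sqrt{x - 3}}{4} + \frac{5 e^{3} e^{\frac{5 x}{2}} e^{- \frac{x^{2}}{3}} e^{2 x^{3}}}{4}, which equals f(x).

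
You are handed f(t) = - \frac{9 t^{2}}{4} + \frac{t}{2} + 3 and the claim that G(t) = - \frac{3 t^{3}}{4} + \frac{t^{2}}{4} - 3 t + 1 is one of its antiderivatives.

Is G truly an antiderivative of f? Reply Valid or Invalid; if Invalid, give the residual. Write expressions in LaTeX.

Invalid: d/dt[G] - f = -6, which is not 0.

d/dt[G] = - \frac{9 t^{2}}{4} + \frac{t}{2} - 3
d/dt[G] - f(t) = -6 != 0.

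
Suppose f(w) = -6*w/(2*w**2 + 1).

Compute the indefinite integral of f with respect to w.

F(w) = -3*log(4*w**2 + 2)/2 + C

f matches the chain-rule pattern g'(h)*h' with inner function h(w) = 4*w**2 + 2; substituting u = h(w) collapses the integral.
Check: d/dw[-3*log(4*w**2 + 2)/2] = -6*w/(2*w**2 + 1) = f(w).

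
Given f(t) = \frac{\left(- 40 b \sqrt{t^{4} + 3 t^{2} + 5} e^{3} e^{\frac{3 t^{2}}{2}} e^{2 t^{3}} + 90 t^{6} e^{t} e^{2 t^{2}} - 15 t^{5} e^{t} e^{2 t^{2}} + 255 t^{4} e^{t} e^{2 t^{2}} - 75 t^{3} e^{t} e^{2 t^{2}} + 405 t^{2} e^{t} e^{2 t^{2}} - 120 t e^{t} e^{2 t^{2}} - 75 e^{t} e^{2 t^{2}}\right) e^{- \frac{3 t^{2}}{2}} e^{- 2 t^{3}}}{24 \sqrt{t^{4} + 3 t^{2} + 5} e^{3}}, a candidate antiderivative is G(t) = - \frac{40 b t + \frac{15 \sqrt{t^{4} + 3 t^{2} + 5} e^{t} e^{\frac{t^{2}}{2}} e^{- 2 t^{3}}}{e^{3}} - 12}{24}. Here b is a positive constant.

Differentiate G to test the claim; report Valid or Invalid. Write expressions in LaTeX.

Valid: G'(t) = f(t).

d/dt[G] = \frac{\left(- 40 b \sqrt{t^{4} + 3 t^{2} + 5} e^{3} e^{2 t^{3}} + 90 t^{6} e^{t} e^{\frac{t^{2}}{2}} - 15 t^{5} e^{t} e^{\frac{t^{2}}{2}} + 255 t^{4} e^{t} e^{\frac{t^{2}}{2}} - 75 t^{3} e^{t} e^{\frac{t^{2}}{2}} + 405 t^{2} e^{t} e^{\frac{t^{2}}{2}} - 120 t e^{t} e^{\frac{t^{2}}{2}} - 75 e^{t} e^{\frac{t^{2}}{2}}\right) e^{- 2 t^{3}}}{24 \sqrt{t^{4} + 3 t^{2} + 5} e^{3}}
This equals f(t) exactly, so the claim holds.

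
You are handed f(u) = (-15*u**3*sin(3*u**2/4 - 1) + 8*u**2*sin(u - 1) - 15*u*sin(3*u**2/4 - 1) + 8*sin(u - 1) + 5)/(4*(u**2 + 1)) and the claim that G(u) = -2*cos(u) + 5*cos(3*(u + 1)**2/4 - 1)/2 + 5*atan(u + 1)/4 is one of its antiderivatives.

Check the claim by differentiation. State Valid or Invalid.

Invalid: d/du[G] - f = (15*u**5*sin(3*u**2/4 - 1) - 15*u**5*sin(3*u**2/4 + 3*u/2 - 1/4) + 8*u**4*sin(u) - 8*u**4*sin(u - 1) + 30*u**4*sin(3*u**2/4 - 1) - 45*u**4*sin(3*u**2/4 + 3*u/2 - 1/4) + 16*u**3*sin(u) - 16*u**3*sin(u - 1) + 45*u**3*sin(3*u**2/4 - 1) - 75*u**3*sin(3*u**2/4 + 3*u/2 - 1/4) + 24*u**2*sin(u) - 24*u**2*sin(u - 1) + 30*u**2*sin(3*u**2/4 - 1) - 75*u**2*sin(3*u**2/4 + 3*u/2 - 1/4) + 16*u*sin(u) - 16*u*sin(u - 1) + 30*u*sin(3*u**2/4 - 1) - 60*u*sin(3*u**2/4 + 3*u/2 - 1/4) - 10*u + 16*sin(u) - 16*sin(u - 1) - 30*sin(3*u**2/4 + 3*u/2 - 1/4) - 5)/(4*u**4 + 8*u**3 + 12*u**2 + 8*u + 8), which is not 0.

d/du[G] = (-15*u**3*sin(3*u**2/4 + 3*u/2 - 1/4) + 8*u**2*sin(u) - 45*u**2*sin(3*u**2/4 + 3*u/2 - 1/4) + 16*u*sin(u) - 60*u*sin(3*u**2/4 + 3*u/2 - 1/4) + 16*sin(u) - 30*sin(3*u**2/4 + 3*u/2 - 1/4) + 5)/(4*u**2 + 8*u + 8)
d/du[G] - f(u) = (15*u**5*sin(3*u**2/4 - 1) - 15*u**5*sin(3*u**2/4 + 3*u/2 - 1/4) + 8*u**4*sin(u) - 8*u**4*sin(u - 1) + 30*u**4*sin(3*u**2/4 - 1) - 45*u**4*sin(3*u**2/4 + 3*u/2 - 1/4) + 16*u**3*sin(u) - 16*u**3*sin(u - 1) + 45*u**3*sin(3*u**2/4 - 1) - 75*u**3*sin(3*u**2/4 + 3*u/2 - 1/4) + 24*u**2*sin(u) - 24*u**2*sin(u - 1) + 30*u**2*sin(3*u**2/4 - 1) - 75*u**2*sin(3*u**2/4 + 3*u/2 - 1/4) + 16*u*sin(u) - 16*u*sin(u - 1) + 30*u*sin(3*u**2/4 - 1) - 60*u*sin(3*u**2/4 + 3*u/2 - 1/4) - 10*u + 16*sin(u) - 16*sin(u - 1) - 30*sin(3*u**2/4 + 3*u/2 - 1/4) - 5)/(4*u**4 + 8*u**3 + 12*u**2 + 8*u + 8) != 0.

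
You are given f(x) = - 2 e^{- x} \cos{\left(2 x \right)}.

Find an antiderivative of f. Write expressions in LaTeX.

An antiderivative is F(x) = - \frac{4 e^{- x} \sin{\left(2 x \right)}}{5} + \frac{2 e^{- x} \cos{\left(2 x \right)}}{5}.

For F(x) to be correct the identity F'(x) - f(x) = 0 must hold.
Check: d/dx[- \frac{4 e^{- x} \sin{\left(2 x \right)}}{5} + \frac{2 e^{- x} \cos{\left(2 x \right)}}{5}] = - 2 e^{- x} \cos{\left(2 x \right)} = f(x).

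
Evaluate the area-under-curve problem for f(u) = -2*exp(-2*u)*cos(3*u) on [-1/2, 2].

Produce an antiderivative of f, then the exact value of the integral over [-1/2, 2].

Antiderivative: F(u) = 2*(-3*sin(3*u) + 2*cos(3*u))*exp(-2*u)/13; value = -6*exp(1)*sin(3/2)/13 - 4*exp(1)*cos(3/2)/13 - 6*exp(-4)*sin(6)/13 + 4*exp(-4)*cos(6)/13

Differentiate the proposed F(u) back; it has to land on f(u) exactly.
F(u) = 2*(-3*sin(3*u) + 2*cos(3*u))*exp(-2*u)/13 is an antiderivative of f.
Check: d/du[2*(-3*sin(3*u) + 2*cos(3*u))*exp(-2*u)/13] = -2*exp(-2*u)*cos(3*u) = f(u).
F(2) = -6*exp(-4)*sin(6)/13 + 4*exp(-4)*cos(6)/13; F(-1/2) = 4*exp(1)*cos(3/2)/13 + 6*exp(1)*sin(3/2)/13.
Integral = F(2) - F(-1/2) = -6*exp(1)*sin(3/2)/13 - 4*exp(1)*cos(3/2)/13 - 6*exp(-4)*sin(6)/13 + 4*exp(-4)*cos(6)/13.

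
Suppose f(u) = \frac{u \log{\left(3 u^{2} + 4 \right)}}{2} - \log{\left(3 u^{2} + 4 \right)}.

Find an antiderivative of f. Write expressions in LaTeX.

An antiderivative is F(u) = \frac{3 u^{2} \log{\left(3 u^{2} + 4 \right)} - 3 u^{2} - 12 u \log{\left(3 u^{2} + 4 \right)} + 24 u + 4 \log{\left(u^{2} + \frac{4}{3} \right)} - 16 \sqrt{3} \operatorname{atan}{\left(\frac{\sqrt{3} u}{2} \right)}}{12}.

Integrate term by term and add the pieces.
Check: d/du[\frac{3 u^{2} \log{\left(3 u^{2} + 4 \right)} - 3 u^{2} - 12 u \log{\left(3 u^{2} + 4 \right)} + 24 u + 4 \log{\left(u^{2} + \frac{4}{3} \right)} - 16 \sqrt{3} \operatorname{atan}{\left(\frac{\sqrt{3} u}{2} \right)}}{12}] = \frac{u \log{\left(3 u^{2} + 4 \right)}}{2} - \log{\left(3 u^{2} + 4 \right)} = f(u).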